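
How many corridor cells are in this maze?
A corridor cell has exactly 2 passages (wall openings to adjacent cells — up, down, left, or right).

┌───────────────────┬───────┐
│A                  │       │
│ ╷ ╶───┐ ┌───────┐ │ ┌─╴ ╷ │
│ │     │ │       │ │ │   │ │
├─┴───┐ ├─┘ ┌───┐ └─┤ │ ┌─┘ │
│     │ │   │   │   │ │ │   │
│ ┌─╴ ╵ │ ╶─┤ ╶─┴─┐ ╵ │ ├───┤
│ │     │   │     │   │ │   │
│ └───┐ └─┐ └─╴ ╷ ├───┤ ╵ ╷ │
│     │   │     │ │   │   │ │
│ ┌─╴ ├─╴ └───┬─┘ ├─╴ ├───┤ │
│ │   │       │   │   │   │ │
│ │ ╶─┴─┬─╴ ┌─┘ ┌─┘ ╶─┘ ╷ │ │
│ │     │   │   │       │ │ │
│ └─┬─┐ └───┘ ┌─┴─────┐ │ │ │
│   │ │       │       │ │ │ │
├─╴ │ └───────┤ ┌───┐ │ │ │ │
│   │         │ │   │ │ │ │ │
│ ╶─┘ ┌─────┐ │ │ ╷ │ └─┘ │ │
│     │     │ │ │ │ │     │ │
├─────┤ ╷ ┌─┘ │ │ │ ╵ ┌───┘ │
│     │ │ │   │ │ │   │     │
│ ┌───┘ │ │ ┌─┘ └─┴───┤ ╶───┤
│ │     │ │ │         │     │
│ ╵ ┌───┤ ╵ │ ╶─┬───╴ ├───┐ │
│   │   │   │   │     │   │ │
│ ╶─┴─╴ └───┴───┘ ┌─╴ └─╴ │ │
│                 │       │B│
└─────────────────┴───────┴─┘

Counting cells with exactly 2 passages:
Total corridor cells: 156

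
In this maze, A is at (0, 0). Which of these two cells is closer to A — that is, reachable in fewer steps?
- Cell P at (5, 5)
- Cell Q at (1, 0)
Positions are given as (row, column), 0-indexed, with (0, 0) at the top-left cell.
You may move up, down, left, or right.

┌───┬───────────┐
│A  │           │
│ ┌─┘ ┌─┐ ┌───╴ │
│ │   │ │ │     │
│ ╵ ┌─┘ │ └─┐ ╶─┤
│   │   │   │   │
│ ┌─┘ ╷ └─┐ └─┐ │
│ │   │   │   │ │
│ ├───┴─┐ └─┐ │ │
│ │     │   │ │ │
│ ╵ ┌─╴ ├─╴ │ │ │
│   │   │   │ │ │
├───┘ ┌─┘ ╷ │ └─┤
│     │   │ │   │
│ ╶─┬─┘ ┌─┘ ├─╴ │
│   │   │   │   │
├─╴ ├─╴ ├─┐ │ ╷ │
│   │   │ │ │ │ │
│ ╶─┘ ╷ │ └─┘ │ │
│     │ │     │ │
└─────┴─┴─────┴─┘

Shortest path A → P at (5, 5): 28 steps
Shortest path A → Q at (1, 0): 1 steps

Q is closer (1 steps vs 28 steps).

Path to P:

┌───┬───────────┐
│A  │           │
│ ┌─┘ ┌─┐ ┌───╴ │
│↓│   │ │ │     │
│ ╵ ┌─┘ │ └─┐ ╶─┤
│↓  │   │   │   │
│ ┌─┘ ╷ └─┐ └─┐ │
│↓│   │   │   │ │
│ ├───┴─┐ └─┐ │ │
│↓│↱ → ↓│   │ │ │
│ ╵ ┌─╴ ├─╴ │ │ │
│↳ ↑│↓ ↲│↱ P│ │ │
├───┘ ┌─┘ ╷ │ └─┤
│↓ ← ↲│↱ ↑│ │   │
│ ╶─┬─┘ ┌─┘ ├─╴ │
│↳ ↓│  ↑│   │   │
├─╴ ├─╴ ├─┐ │ ╷ │
│↓ ↲│↱ ↑│ │ │ │ │
│ ╶─┘ ╷ │ └─┘ │ │
│↳ → ↑│ │     │ │
└─────┴─┴─────┴─┘

Path to Q:

┌───┬───────────┐
│A  │           │
│ ┌─┘ ┌─┐ ┌───╴ │
│Q│   │ │ │     │
│ ╵ ┌─┘ │ └─┐ ╶─┤
│   │   │   │   │
│ ┌─┘ ╷ └─┐ └─┐ │
│ │   │   │   │ │
│ ├───┴─┐ └─┐ │ │
│ │     │   │ │ │
│ ╵ ┌─╴ ├─╴ │ │ │
│   │   │   │ │ │
├───┘ ┌─┘ ╷ │ └─┤
│     │   │ │   │
│ ╶─┬─┘ ┌─┘ ├─╴ │
│   │   │   │   │
├─╴ ├─╴ ├─┐ │ ╷ │
│   │   │ │ │ │ │
│ ╶─┘ ╷ │ └─┘ │ │
│     │ │     │ │
└─────┴─┴─────┴─┘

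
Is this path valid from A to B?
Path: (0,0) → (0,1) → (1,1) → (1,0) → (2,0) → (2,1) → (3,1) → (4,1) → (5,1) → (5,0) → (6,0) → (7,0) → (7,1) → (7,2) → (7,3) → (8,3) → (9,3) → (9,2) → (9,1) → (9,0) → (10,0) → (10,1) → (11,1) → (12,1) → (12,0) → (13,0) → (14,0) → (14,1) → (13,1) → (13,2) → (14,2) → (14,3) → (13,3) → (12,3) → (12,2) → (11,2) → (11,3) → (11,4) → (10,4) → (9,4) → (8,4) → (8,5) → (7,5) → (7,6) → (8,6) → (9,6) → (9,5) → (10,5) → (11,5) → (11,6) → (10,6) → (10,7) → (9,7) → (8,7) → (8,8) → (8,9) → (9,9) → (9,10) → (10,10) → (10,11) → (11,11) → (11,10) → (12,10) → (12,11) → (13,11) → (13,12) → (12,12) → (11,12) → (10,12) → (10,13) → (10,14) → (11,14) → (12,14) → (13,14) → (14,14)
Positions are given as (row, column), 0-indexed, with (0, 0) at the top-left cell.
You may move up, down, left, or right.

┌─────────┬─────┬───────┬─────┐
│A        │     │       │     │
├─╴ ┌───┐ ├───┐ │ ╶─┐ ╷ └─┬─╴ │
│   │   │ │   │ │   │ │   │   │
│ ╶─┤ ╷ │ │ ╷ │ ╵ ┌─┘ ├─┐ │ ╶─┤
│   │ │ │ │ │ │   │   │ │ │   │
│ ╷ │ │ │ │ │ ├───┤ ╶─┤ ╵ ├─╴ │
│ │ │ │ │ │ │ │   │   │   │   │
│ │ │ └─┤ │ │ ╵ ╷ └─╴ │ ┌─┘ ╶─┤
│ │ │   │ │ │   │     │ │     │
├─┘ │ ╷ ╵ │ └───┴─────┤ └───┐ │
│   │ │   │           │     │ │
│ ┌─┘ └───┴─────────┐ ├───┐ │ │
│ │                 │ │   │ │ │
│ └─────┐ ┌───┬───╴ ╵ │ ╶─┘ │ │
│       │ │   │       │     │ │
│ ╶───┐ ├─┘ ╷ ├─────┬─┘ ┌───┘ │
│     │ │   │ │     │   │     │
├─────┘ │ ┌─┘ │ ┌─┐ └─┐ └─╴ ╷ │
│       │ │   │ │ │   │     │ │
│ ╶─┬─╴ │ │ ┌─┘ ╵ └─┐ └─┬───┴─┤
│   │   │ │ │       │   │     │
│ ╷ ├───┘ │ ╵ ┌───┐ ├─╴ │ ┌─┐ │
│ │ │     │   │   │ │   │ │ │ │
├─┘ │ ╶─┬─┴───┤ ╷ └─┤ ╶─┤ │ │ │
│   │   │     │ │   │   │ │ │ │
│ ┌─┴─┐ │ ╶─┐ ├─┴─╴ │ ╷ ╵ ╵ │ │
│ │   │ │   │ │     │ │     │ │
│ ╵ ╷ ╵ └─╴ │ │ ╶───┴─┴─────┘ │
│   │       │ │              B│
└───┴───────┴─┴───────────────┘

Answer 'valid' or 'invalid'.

Checking path validity:
Result: All consecutive moves are passable.

valid

Correct solution:

┌─────────┬─────┬───────┬─────┐
│A ↓      │     │       │     │
├─╴ ┌───┐ ├───┐ │ ╶─┐ ╷ └─┬─╴ │
│↓ ↲│   │ │   │ │   │ │   │   │
│ ╶─┤ ╷ │ │ ╷ │ ╵ ┌─┘ ├─┐ │ ╶─┤
│↳ ↓│ │ │ │ │ │   │   │ │ │   │
│ ╷ │ │ │ │ │ ├───┤ ╶─┤ ╵ ├─╴ │
│ │↓│ │ │ │ │ │   │   │   │   │
│ │ │ └─┤ │ │ ╵ ╷ └─╴ │ ┌─┘ ╶─┤
│ │↓│   │ │ │   │     │ │     │
├─┘ │ ╷ ╵ │ └───┴─────┤ └───┐ │
│↓ ↲│ │   │           │     │ │
│ ┌─┘ └───┴─────────┐ ├───┐ │ │
│↓│                 │ │   │ │ │
│ └─────┐ ┌───┬───╴ ╵ │ ╶─┘ │ │
│↳ → → ↓│ │↱ ↓│       │     │ │
│ ╶───┐ ├─┘ ╷ ├─────┬─┘ ┌───┘ │
│     │↓│↱ ↑│↓│↱ → ↓│   │     │
├─────┘ │ ┌─┘ │ ┌─┐ └─┐ └─╴ ╷ │
│↓ ← ← ↲│↑│↓ ↲│↑│ │↳ ↓│     │ │
│ ╶─┬─╴ │ │ ┌─┘ ╵ └─┐ └─┬───┴─┤
│↳ ↓│   │↑│↓│↱ ↑    │↳ ↓│↱ → ↓│
│ ╷ ├───┘ │ ╵ ┌───┐ ├─╴ │ ┌─┐ │
│ │↓│↱ → ↑│↳ ↑│   │ │↓ ↲│↑│ │↓│
├─┘ │ ╶─┬─┴───┤ ╷ └─┤ ╶─┤ │ │ │
│↓ ↲│↑ ↰│     │ │   │↳ ↓│↑│ │↓│
│ ┌─┴─┐ │ ╶─┐ ├─┴─╴ │ ╷ ╵ ╵ │ │
│↓│↱ ↓│↑│   │ │     │ │↳ ↑  │↓│
│ ╵ ╷ ╵ └─╴ │ │ ╶───┴─┴─────┘ │
│↳ ↑│↳ ↑    │ │              B│
└───┴───────┴─┴───────────────┘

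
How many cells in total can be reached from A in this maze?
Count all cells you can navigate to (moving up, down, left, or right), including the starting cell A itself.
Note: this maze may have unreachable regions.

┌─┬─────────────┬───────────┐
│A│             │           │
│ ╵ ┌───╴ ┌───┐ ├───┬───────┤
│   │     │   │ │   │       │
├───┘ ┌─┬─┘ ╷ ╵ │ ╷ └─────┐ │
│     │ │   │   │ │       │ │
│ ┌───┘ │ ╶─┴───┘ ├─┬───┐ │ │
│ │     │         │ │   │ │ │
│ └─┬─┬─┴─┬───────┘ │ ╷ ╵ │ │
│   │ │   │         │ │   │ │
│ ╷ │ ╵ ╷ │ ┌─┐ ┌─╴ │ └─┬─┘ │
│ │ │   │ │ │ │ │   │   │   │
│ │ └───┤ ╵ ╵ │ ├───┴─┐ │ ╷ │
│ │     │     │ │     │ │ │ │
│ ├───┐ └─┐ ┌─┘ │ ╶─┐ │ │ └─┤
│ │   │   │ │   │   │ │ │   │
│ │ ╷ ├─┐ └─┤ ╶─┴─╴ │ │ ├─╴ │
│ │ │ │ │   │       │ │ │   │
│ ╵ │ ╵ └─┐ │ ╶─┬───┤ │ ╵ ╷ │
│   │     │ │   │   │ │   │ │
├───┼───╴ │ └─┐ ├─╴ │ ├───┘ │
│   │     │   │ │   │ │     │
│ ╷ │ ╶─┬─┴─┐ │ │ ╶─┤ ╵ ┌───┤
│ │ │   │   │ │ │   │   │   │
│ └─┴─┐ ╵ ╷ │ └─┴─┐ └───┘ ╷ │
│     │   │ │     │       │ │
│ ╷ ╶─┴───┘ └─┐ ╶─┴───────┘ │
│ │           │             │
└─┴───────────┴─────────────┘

Using BFS/flood-fill to find all reachable cells from A:
Maze size: 14 × 14 = 196 total cells
10 cell(s) are walled off and cannot be reached from A.
Reachable cells: 186

Reachable region (· marks reachable cells):

┌─┬─────────────┬───────────┐
│A│· · · · · · ·│           │
│ ╵ ┌───╴ ┌───┐ ├───┬───────┤
│· ·│· · ·│· ·│·│· ·│· · · ·│
├───┘ ┌─┬─┘ ╷ ╵ │ ╷ └─────┐ │
│· · ·│ │· ·│· ·│·│· · · ·│·│
│ ┌───┘ │ ╶─┴───┘ ├─┬───┐ │ │
│·│     │· · · · ·│·│· ·│·│·│
│ └─┬─┬─┴─┬───────┘ │ ╷ ╵ │ │
│· ·│·│· ·│· · · · ·│·│· ·│·│
│ ╷ │ ╵ ╷ │ ┌─┐ ┌─╴ │ └─┬─┘ │
│·│·│· ·│·│·│·│·│· ·│· ·│· ·│
│ │ └───┤ ╵ ╵ │ ├───┴─┐ │ ╷ │
│·│· · ·│· · ·│·│· · ·│·│·│·│
│ ├───┐ └─┐ ┌─┘ │ ╶─┐ │ │ └─┤
│·│· ·│· ·│·│· ·│· ·│·│·│· ·│
│ │ ╷ ├─┐ └─┤ ╶─┴─╴ │ │ ├─╴ │
│·│·│·│·│· ·│· · · ·│·│·│· ·│
│ ╵ │ ╵ └─┐ │ ╶─┬───┤ │ ╵ ╷ │
│· ·│· · ·│·│· ·│· ·│·│· ·│·│
├───┼───╴ │ └─┐ ├─╴ │ ├───┘ │
│· ·│· · ·│· ·│·│· ·│·│· · ·│
│ ╷ │ ╶─┬─┴─┐ │ │ ╶─┤ ╵ ┌───┤
│·│·│· ·│· ·│·│·│· ·│· ·│· ·│
│ └─┴─┐ ╵ ╷ │ └─┴─┐ └───┘ ╷ │
│· · ·│· ·│·│· · ·│· · · ·│·│
│ ╷ ╶─┴───┘ └─┐ ╶─┴───────┘ │
│·│· · · · · ·│· · · · · · ·│
└─┴───────────┴─────────────┘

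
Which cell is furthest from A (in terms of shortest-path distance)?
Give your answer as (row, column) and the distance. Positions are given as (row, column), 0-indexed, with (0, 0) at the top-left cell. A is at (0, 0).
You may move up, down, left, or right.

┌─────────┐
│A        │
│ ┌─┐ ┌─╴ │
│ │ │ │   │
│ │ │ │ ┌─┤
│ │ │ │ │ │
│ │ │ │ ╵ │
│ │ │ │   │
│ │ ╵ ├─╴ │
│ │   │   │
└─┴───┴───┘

Computing BFS distances from A to all cells:
Furthest cell: (4, 3)
Distance: 11 steps

Path from A to the furthest cell:

┌─────────┐
│A → → → ↓│
│ ┌─┐ ┌─╴ │
│ │ │ │↓ ↲│
│ │ │ │ ┌─┤
│ │ │ │↓│ │
│ │ │ │ ╵ │
│ │ │ │↳ ↓│
│ │ ╵ ├─╴ │
│ │   │B ↲│
└─┴───┴───┘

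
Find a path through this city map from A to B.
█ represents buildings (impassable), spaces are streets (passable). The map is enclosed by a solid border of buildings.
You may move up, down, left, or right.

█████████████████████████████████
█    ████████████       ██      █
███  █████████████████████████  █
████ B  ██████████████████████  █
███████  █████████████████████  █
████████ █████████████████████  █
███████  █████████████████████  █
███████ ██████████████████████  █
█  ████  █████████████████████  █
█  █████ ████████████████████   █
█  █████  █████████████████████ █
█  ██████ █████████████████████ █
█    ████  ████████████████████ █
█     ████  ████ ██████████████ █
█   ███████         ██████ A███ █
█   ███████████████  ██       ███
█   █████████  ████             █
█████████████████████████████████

Finding the shortest path from A to B:
Movement: cardinal only
Path length: 39 steps
Directions: down → down → left → left → left → left → left → left → left → up → left → up → left → left → left → left → left → left → left → left → up → left → up → left → up → up → left → up → up → left → up → up → right → up → up → left → up → left → left

Solution:

█████████████████████████████████
█    ████████████       ██      █
███  █████████████████████████  █
████ B←↰██████████████████████  █
███████↑↰█████████████████████  █
████████↑█████████████████████  █
███████↱↑█████████████████████  █
███████↑██████████████████████  █
█  ████↑↰█████████████████████  █
█  █████↑████████████████████   █
█  █████↑↰█████████████████████ █
█  ██████↑█████████████████████ █
█    ████↑↰████████████████████ █
█     ████↑↰████ ██████████████ █
█   ███████↑←←←←←←←↰██████ A███ █
█   ███████████████↑↰██    ↓  ███
█   █████████  ████ ↑←←←←←←↲    █
█████████████████████████████████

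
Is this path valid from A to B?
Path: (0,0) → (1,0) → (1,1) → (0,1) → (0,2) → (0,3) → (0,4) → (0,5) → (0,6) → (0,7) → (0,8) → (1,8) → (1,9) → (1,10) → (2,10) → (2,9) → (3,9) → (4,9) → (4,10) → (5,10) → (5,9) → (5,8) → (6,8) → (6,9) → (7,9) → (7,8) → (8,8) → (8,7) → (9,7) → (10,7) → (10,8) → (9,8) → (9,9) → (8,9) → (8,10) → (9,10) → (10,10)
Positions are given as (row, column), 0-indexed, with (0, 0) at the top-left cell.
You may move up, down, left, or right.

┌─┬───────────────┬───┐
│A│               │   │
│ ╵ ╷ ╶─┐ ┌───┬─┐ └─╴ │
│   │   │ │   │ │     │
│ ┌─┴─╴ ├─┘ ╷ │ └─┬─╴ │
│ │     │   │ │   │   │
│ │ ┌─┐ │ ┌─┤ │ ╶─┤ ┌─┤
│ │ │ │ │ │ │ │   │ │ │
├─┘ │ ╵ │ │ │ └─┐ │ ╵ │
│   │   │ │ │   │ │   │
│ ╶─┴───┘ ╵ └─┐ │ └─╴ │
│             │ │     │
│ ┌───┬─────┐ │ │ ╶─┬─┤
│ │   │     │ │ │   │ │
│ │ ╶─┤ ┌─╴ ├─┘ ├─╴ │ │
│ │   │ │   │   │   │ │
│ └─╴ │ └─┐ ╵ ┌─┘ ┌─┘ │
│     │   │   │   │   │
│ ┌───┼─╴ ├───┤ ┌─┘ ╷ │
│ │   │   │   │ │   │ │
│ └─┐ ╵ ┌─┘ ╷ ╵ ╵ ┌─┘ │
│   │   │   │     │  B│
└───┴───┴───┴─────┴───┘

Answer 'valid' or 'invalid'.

Checking path validity:
Result: All consecutive moves are passable.

valid

Correct solution:

┌─┬───────────────┬───┐
│A│↱ → → → → → → ↓│   │
│ ╵ ╷ ╶─┐ ┌───┬─┐ └─╴ │
│↳ ↑│   │ │   │ │↳ → ↓│
│ ┌─┴─╴ ├─┘ ╷ │ └─┬─╴ │
│ │     │   │ │   │↓ ↲│
│ │ ┌─┐ │ ┌─┤ │ ╶─┤ ┌─┤
│ │ │ │ │ │ │ │   │↓│ │
├─┘ │ ╵ │ │ │ └─┐ │ ╵ │
│   │   │ │ │   │ │↳ ↓│
│ ╶─┴───┘ ╵ └─┐ │ └─╴ │
│             │ │↓ ← ↲│
│ ┌───┬─────┐ │ │ ╶─┬─┤
│ │   │     │ │ │↳ ↓│ │
│ │ ╶─┤ ┌─╴ ├─┘ ├─╴ │ │
│ │   │ │   │   │↓ ↲│ │
│ └─╴ │ └─┐ ╵ ┌─┘ ┌─┘ │
│     │   │   │↓ ↲│↱ ↓│
│ ┌───┼─╴ ├───┤ ┌─┘ ╷ │
│ │   │   │   │↓│↱ ↑│↓│
│ └─┐ ╵ ┌─┘ ╷ ╵ ╵ ┌─┘ │
│   │   │   │  ↳ ↑│  B│
└───┴───┴───┴─────┴───┘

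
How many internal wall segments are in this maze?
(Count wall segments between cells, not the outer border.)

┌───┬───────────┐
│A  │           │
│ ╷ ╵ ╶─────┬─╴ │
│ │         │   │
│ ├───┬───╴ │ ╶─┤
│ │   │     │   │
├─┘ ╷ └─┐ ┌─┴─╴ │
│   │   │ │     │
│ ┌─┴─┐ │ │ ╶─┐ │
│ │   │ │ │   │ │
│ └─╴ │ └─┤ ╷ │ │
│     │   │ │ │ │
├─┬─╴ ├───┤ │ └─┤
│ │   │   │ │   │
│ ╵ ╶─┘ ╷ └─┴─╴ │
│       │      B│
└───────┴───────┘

Counting internal wall segments:
Total internal walls: 49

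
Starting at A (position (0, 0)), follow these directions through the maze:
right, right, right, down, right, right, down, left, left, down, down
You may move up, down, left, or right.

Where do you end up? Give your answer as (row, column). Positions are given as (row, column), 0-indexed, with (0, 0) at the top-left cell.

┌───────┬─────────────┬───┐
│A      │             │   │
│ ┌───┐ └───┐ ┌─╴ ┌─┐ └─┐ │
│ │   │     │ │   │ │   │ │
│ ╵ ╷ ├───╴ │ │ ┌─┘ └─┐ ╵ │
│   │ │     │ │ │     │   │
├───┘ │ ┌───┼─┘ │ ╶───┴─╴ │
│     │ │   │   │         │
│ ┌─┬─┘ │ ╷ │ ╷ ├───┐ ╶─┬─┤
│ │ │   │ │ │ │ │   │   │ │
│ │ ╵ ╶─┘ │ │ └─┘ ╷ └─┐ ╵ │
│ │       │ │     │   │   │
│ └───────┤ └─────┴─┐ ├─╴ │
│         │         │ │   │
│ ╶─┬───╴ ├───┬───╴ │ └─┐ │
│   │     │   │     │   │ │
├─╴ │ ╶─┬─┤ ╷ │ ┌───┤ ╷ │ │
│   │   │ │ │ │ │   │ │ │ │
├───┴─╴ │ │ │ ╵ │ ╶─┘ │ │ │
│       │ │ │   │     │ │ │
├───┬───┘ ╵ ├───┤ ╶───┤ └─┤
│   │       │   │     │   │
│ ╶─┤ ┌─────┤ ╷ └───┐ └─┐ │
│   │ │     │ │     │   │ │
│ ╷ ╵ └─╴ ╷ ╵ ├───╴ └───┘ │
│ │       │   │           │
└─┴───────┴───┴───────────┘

Following directions step by step:
Start: (0, 0)
  right: (0, 0) → (0, 1)
  right: (0, 1) → (0, 2)
  right: (0, 2) → (0, 3)
  down: (0, 3) → (1, 3)
  right: (1, 3) → (1, 4)
  right: (1, 4) → (1, 5)
  down: (1, 5) → (2, 5)
  left: (2, 5) → (2, 4)
  left: (2, 4) → (2, 3)
  down: (2, 3) → (3, 3)
  down: (3, 3) → (4, 3)
Final position: (4, 3)

Path taken:

┌───────┬─────────────┬───┐
│A → → ↓│             │   │
│ ┌───┐ └───┐ ┌─╴ ┌─┐ └─┐ │
│ │   │↳ → ↓│ │   │ │   │ │
│ ╵ ╷ ├───╴ │ │ ┌─┘ └─┐ ╵ │
│   │ │↓ ← ↲│ │ │     │   │
├───┘ │ ┌───┼─┘ │ ╶───┴─╴ │
│     │↓│   │   │         │
│ ┌─┬─┘ │ ╷ │ ╷ ├───┐ ╶─┬─┤
│ │ │  B│ │ │ │ │   │   │ │
│ │ ╵ ╶─┘ │ │ └─┘ ╷ └─┐ ╵ │
│ │       │ │     │   │   │
│ └───────┤ └─────┴─┐ ├─╴ │
│         │         │ │   │
│ ╶─┬───╴ ├───┬───╴ │ └─┐ │
│   │     │   │     │   │ │
├─╴ │ ╶─┬─┤ ╷ │ ┌───┤ ╷ │ │
│   │   │ │ │ │ │   │ │ │ │
├───┴─╴ │ │ │ ╵ │ ╶─┘ │ │ │
│       │ │ │   │     │ │ │
├───┬───┘ ╵ ├───┤ ╶───┤ └─┤
│   │       │   │     │   │
│ ╶─┤ ┌─────┤ ╷ └───┐ └─┐ │
│   │ │     │ │     │   │ │
│ ╷ ╵ └─╴ ╷ ╵ ├───╴ └───┘ │
│ │       │   │           │
└─┴───────┴───┴───────────┘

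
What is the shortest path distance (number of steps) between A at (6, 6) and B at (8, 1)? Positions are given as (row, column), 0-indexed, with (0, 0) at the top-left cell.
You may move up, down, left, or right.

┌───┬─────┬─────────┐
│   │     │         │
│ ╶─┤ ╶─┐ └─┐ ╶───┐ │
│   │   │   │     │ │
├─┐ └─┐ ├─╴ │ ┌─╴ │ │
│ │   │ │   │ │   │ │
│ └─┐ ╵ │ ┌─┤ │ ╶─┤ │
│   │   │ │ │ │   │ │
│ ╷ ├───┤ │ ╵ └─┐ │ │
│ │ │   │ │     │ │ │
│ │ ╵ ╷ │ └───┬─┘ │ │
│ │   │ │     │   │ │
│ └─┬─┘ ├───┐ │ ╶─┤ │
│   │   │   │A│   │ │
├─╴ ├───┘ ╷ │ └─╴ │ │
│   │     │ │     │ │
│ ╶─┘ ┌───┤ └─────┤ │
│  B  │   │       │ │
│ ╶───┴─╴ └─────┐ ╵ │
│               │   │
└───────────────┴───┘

Finding path from (6, 6) to (8, 1):
Path: (6,6) → (7,6) → (7,7) → (7,8) → (6,8) → (6,7) → (5,7) → (5,8) → (4,8) → (3,8) → (3,7) → (2,7) → (2,8) → (1,8) → (1,7) → (1,6) → (0,6) → (0,7) → (0,8) → (0,9) → (1,9) → (2,9) → (3,9) → (4,9) → (5,9) → (6,9) → (7,9) → (8,9) → (9,9) → (9,8) → (8,8) → (8,7) → (8,6) → (8,5) → (7,5) → (6,5) → (6,4) → (7,4) → (7,3) → (7,2) → (8,2) → (8,1)
Distance: 41 steps

Solution:

┌───┬─────┬─────────┐
│   │     │  ↱ → → ↓│
│ ╶─┤ ╶─┐ └─┐ ╶───┐ │
│   │   │   │↑ ← ↰│↓│
├─┐ └─┐ ├─╴ │ ┌─╴ │ │
│ │   │ │   │ │↱ ↑│↓│
│ └─┐ ╵ │ ┌─┤ │ ╶─┤ │
│   │   │ │ │ │↑ ↰│↓│
│ ╷ ├───┤ │ ╵ └─┐ │ │
│ │ │   │ │     │↑│↓│
│ │ ╵ ╷ │ └───┬─┘ │ │
│ │   │ │     │↱ ↑│↓│
│ └─┬─┘ ├───┐ │ ╶─┤ │
│   │   │↓ ↰│A│↑ ↰│↓│
├─╴ ├───┘ ╷ │ └─╴ │ │
│   │↓ ← ↲│↑│↳ → ↑│↓│
│ ╶─┘ ┌───┤ └─────┤ │
│  B ↲│   │↑ ← ← ↰│↓│
│ ╶───┴─╴ └─────┐ ╵ │
│               │↑ ↲│
└───────────────┴───┘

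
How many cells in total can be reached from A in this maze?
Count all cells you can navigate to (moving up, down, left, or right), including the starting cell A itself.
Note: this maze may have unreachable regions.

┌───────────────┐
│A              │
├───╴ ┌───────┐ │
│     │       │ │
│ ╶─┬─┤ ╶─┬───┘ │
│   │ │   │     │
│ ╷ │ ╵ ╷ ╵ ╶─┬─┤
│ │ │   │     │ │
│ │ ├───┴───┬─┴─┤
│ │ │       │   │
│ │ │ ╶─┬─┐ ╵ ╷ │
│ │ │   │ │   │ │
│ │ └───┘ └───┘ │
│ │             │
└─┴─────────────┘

Using BFS/flood-fill to find all reachable cells from A:
Maze size: 7 × 8 = 56 total cells
1 cell(s) are walled off and cannot be reached from A.
Reachable cells: 55

Reachable region (· marks reachable cells):

┌───────────────┐
│A · · · · · · ·│
├───╴ ┌───────┐ │
│· · ·│· · · ·│·│
│ ╶─┬─┤ ╶─┬───┘ │
│· ·│·│· ·│· · ·│
│ ╷ │ ╵ ╷ ╵ ╶─┬─┤
│·│·│· ·│· · ·│ │
│ │ ├───┴───┬─┴─┤
│·│·│· · · ·│· ·│
│ │ │ ╶─┬─┐ ╵ ╷ │
│·│·│· ·│·│· ·│·│
│ │ └───┘ └───┘ │
│·│· · · · · · ·│
└─┴─────────────┘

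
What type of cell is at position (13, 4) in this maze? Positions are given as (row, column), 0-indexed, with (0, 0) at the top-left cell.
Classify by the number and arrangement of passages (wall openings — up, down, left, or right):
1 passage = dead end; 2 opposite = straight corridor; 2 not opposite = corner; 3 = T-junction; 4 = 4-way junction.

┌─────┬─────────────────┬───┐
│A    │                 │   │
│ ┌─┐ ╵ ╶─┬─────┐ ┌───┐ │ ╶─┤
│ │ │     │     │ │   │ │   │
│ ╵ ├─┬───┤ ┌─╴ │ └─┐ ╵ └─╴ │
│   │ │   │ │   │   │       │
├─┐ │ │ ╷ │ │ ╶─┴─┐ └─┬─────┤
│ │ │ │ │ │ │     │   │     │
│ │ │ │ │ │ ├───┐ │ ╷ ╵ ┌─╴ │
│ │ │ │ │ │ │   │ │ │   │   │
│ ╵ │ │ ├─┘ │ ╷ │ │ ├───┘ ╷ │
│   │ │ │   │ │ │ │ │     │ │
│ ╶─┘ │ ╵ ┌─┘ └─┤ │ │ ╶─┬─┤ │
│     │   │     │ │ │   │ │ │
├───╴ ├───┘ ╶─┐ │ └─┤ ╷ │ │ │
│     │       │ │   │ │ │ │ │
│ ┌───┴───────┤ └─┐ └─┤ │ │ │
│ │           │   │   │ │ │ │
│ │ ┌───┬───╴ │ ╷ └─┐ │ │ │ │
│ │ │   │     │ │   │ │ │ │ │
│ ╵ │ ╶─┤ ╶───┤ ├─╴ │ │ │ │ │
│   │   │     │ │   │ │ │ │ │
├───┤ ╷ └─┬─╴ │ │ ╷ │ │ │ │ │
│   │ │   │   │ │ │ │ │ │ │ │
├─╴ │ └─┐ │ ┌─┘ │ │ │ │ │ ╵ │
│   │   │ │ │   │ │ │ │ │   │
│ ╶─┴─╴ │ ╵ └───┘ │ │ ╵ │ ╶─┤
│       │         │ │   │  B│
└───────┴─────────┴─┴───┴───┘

Checking cell at (13, 4):
Number of passages: 2
Cell type: corner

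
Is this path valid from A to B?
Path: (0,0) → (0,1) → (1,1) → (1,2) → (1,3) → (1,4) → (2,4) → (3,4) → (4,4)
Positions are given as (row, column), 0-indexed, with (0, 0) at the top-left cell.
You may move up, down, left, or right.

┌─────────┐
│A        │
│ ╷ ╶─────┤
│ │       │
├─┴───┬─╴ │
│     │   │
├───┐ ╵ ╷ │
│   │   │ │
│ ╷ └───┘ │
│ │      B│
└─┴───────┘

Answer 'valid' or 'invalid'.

Checking path validity:
Result: All consecutive moves are passable.

valid

Correct solution:

┌─────────┐
│A ↓      │
│ ╷ ╶─────┤
│ │↳ → → ↓│
├─┴───┬─╴ │
│     │  ↓│
├───┐ ╵ ╷ │
│   │   │↓│
│ ╷ └───┘ │
│ │      B│
└─┴───────┘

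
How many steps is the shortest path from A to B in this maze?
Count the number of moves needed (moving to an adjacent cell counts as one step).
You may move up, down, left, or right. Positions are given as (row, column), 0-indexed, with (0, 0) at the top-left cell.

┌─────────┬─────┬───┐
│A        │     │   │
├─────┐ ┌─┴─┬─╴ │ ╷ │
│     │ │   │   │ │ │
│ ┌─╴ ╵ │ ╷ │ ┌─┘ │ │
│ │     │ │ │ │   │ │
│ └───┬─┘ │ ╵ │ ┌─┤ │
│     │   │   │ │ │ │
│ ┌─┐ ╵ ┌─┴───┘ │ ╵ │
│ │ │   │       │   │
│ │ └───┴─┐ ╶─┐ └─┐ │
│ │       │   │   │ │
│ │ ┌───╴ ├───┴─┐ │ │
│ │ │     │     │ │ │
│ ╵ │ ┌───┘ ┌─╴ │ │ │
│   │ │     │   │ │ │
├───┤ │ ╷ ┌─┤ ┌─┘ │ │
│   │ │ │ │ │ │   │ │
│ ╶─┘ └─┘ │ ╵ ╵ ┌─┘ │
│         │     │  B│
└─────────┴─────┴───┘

Using BFS to find shortest path:
Start: (0, 0), End: (9, 9)
Path found:
(0,0) → (0,1) → (0,2) → (0,3) → (1,3) → (2,3) → (2,2) → (1,2) → (1,1) → (1,0) → (2,0) → (3,0) → (4,0) → (5,0) → (6,0) → (7,0) → (7,1) → (6,1) → (5,1) → (5,2) → (5,3) → (5,4) → (6,4) → (6,3) → (6,2) → (7,2) → (8,2) → (9,2) → (9,3) → (9,4) → (8,4) → (7,4) → (7,5) → (6,5) → (6,6) → (6,7) → (7,7) → (7,6) → (8,6) → (9,6) → (9,7) → (8,7) → (8,8) → (7,8) → (6,8) → (5,8) → (5,7) → (4,7) → (3,7) → (2,7) → (2,8) → (1,8) → (0,8) → (0,9) → (1,9) → (2,9) → (3,9) → (4,9) → (5,9) → (6,9) → (7,9) → (8,9) → (9,9)
Number of steps: 62

Solution:

┌─────────┬─────┬───┐
│A → → ↓  │     │↱ ↓│
├─────┐ ┌─┴─┬─╴ │ ╷ │
│↓ ← ↰│↓│   │   │↑│↓│
│ ┌─╴ ╵ │ ╷ │ ┌─┘ │ │
│↓│  ↑ ↲│ │ │ │↱ ↑│↓│
│ └───┬─┘ │ ╵ │ ┌─┤ │
│↓    │   │   │↑│ │↓│
│ ┌─┐ ╵ ┌─┴───┘ │ ╵ │
│↓│ │   │      ↑│  ↓│
│ │ └───┴─┐ ╶─┐ └─┐ │
│↓│↱ → → ↓│   │↑ ↰│↓│
│ │ ┌───╴ ├───┴─┐ │ │
│↓│↑│↓ ← ↲│↱ → ↓│↑│↓│
│ ╵ │ ┌───┘ ┌─╴ │ │ │
│↳ ↑│↓│  ↱ ↑│↓ ↲│↑│↓│
├───┤ │ ╷ ┌─┤ ┌─┘ │ │
│   │↓│ │↑│ │↓│↱ ↑│↓│
│ ╶─┘ └─┘ │ ╵ ╵ ┌─┘ │
│    ↳ → ↑│  ↳ ↑│  B│
└─────────┴─────┴───┘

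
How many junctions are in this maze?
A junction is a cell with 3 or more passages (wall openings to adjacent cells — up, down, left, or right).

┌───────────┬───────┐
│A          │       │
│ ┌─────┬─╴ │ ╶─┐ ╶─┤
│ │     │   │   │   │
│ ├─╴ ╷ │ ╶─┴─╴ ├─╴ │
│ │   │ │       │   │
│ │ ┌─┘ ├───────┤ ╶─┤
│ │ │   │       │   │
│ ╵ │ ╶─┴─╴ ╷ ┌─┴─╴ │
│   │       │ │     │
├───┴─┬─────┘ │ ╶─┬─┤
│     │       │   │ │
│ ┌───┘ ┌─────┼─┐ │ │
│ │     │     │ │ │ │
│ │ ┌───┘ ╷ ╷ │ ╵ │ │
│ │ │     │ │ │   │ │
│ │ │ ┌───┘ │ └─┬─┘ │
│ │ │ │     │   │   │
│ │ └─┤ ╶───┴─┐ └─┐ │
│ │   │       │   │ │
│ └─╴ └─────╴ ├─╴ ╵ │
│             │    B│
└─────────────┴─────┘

Checking each cell for number of passages:

Junctions found (3+ passages):
  (0, 8): 3 passages
  (1, 2): 3 passages
  (3, 5): 3 passages
  (3, 6): 3 passages
  (6, 5): 3 passages
  (8, 9): 3 passages
  (10, 2): 3 passages
  (10, 8): 3 passages
Total junctions: 8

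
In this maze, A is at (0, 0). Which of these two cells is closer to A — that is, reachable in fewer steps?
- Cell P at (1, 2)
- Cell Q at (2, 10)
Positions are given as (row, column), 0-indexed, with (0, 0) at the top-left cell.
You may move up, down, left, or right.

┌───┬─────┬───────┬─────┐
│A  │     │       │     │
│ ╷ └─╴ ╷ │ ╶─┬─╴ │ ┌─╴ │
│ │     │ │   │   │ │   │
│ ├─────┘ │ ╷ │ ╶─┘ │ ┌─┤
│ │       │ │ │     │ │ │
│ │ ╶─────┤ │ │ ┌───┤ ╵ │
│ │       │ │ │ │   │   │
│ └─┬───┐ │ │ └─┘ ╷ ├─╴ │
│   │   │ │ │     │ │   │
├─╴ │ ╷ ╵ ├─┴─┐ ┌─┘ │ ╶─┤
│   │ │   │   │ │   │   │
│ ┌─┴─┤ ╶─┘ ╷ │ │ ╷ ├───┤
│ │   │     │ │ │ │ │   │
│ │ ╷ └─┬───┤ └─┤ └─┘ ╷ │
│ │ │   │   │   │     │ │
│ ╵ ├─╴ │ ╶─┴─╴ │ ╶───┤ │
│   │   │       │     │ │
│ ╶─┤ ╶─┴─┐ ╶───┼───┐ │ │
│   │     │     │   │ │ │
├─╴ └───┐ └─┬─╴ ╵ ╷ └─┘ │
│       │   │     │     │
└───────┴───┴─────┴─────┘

Shortest path A → P at (1, 2): 3 steps
Shortest path A → Q at (2, 10): 76 steps

P is closer (3 steps vs 76 steps).

Path to P:

┌───┬─────┬───────┬─────┐
│A ↓│     │       │     │
│ ╷ └─╴ ╷ │ ╶─┬─╴ │ ┌─╴ │
│ │↳ P  │ │   │   │ │   │
│ ├─────┘ │ ╷ │ ╶─┘ │ ┌─┤
│ │       │ │ │     │ │ │
│ │ ╶─────┤ │ │ ┌───┤ ╵ │
│ │       │ │ │ │   │   │
│ └─┬───┐ │ │ └─┘ ╷ ├─╴ │
│   │   │ │ │     │ │   │
├─╴ │ ╷ ╵ ├─┴─┐ ┌─┘ │ ╶─┤
│   │ │   │   │ │   │   │
│ ┌─┴─┤ ╶─┘ ╷ │ │ ╷ ├───┤
│ │   │     │ │ │ │ │   │
│ │ ╷ └─┬───┤ └─┤ └─┘ ╷ │
│ │ │   │   │   │     │ │
│ ╵ ├─╴ │ ╶─┴─╴ │ ╶───┤ │
│   │   │       │     │ │
│ ╶─┤ ╶─┴─┐ ╶───┼───┐ │ │
│   │     │     │   │ │ │
├─╴ └───┐ └─┬─╴ ╵ ╷ └─┘ │
│       │   │     │     │
└───────┴───┴─────┴─────┘

Path to Q:

┌───┬─────┬───────┬─────┐
│A ↓│  ↱ ↓│↱ → → ↓│↱ → ↓│
│ ╷ └─╴ ╷ │ ╶─┬─╴ │ ┌─╴ │
│ │↳ → ↑│↓│↑ ↰│↓ ↲│↑│↓ ↲│
│ ├─────┘ │ ╷ │ ╶─┘ │ ┌─┤
│ │↓ ← ← ↲│ │↑│↳ → ↑│Q│ │
│ │ ╶─────┤ │ │ ┌───┤ ╵ │
│ │↳ → → ↓│ │↑│ │↓ ↰│   │
│ └─┬───┐ │ │ └─┘ ╷ ├─╴ │
│   │   │↓│ │↑ ← ↲│↑│   │
├─╴ │ ╷ ╵ ├─┴─┐ ┌─┘ │ ╶─┤
│   │ │↓ ↲│↱ ↓│ │↱ ↑│   │
│ ┌─┴─┤ ╶─┘ ╷ │ │ ╷ ├───┤
│ │   │↳ → ↑│↓│ │↑│ │↓ ↰│
│ │ ╷ └─┬───┤ └─┤ └─┘ ╷ │
│ │ │   │   │↳ ↓│↑ ← ↲│↑│
│ ╵ ├─╴ │ ╶─┴─╴ │ ╶───┤ │
│   │   │  ↓ ← ↲│     │↑│
│ ╶─┤ ╶─┴─┐ ╶───┼───┐ │ │
│   │     │↳ → ↓│↱ ↓│ │↑│
├─╴ └───┐ └─┬─╴ ╵ ╷ └─┘ │
│       │   │  ↳ ↑│↳ → ↑│
└───────┴───┴─────┴─────┘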